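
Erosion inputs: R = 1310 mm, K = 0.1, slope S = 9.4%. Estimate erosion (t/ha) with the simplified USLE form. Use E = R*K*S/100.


Formula: E = R * K * S / 100  (simplified USLE)
R * K = 1310 * 0.1 = 131.0
E = 131.0 * 9.4 / 100 = 12.31 t/ha

12.31


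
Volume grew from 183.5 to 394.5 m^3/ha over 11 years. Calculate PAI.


Formula: PAI = (V_T2 - V_T1) / (T2 - T1)
Volume increment = 394.5 - 183.5 = 211.0 m^3/ha
PAI = 211.0 / 11 = 19.18 m^3/ha/year

19.18


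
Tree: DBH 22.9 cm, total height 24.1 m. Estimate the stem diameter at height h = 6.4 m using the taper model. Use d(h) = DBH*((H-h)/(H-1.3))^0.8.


Taper: d(h) = DBH * ((H - h) / (H - 1.3))^0.8
Numerator = H - h = 24.1 - 6.4 = 17.7 m
Denominator = H - 1.3 = 24.1 - 1.3 = 22.8 m
Ratio = 17.7 / 22.8 = 0.77632
d = 22.9 * 0.77632^0.8 = 18.7 cm

18.7


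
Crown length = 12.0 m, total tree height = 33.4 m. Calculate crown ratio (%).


Formula: Crown Ratio = (Crown Length / Total Height) * 100
CR = (12.0 m / 33.4 m) * 100
CR = 0.3593 * 100 = 35.9%

35.9


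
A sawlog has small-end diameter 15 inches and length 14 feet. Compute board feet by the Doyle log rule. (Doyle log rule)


Doyle: BF = (D - 4)^2 * L / 16
Adjusted diameter = 15 - 4 = 11 in
(D-4)^2 = 11^2 = 121
BF = 121 * 14 / 16 = 106 BF

106


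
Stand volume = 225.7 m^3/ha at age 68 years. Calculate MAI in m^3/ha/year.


Formula: MAI = Total Volume / Stand Age
MAI = 225.7 m^3/ha / 68 years
MAI = 3.32 m^3/ha/year

3.32


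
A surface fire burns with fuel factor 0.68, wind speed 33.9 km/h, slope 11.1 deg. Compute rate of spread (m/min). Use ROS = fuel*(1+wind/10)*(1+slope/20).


Formula: ROS = fuel * (1 + wind/10) * (1 + slope/20)
Wind factor = 1 + 33.9/10 = 4.39
Slope factor = 1 + 11.1/20 = 1.555
ROS = 0.68 * 4.39 * 1.555 = 4.64 m/min

4.64


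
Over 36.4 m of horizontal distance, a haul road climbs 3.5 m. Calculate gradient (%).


Formula: Gradient = rise / run * 100
Gradient = 3.5 / 36.4 * 100 = 9.6%

9.6


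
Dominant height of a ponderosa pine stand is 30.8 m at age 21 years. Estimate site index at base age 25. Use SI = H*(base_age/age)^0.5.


Formula: SI = H_dom * (base_age / age)^0.5
Age ratio = 25 / 21 = 1.19048
sqrt(age_ratio) = 1.09109
SI = 30.8 * 1.09109 = 33.6 m

33.6


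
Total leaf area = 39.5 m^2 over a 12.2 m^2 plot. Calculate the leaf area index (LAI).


Formula: LAI = total leaf area / ground area  (dimensionless)
LAI = 39.5 m^2 / 12.2 m^2
LAI = 3.24

3.24


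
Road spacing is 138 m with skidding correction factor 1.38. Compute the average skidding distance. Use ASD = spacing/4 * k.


Formula: ASD = (spacing / 4) * correction
Uncorrected distance = spacing / 4 = 138 / 4 = 34.5 m
ASD = 34.5 * 1.38 = 48 m

48


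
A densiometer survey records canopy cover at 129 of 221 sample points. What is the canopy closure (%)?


Formula: Canopy closure = covered points / total points * 100
Closure = 129 / 221 * 100
Closure = 0.5837 * 100 = 58.4%

58.4


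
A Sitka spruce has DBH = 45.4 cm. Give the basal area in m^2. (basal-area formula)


Formula: BA = pi * (DBH/2)^2 / 10000  (cm^2 to m^2)
Radius = DBH/2 = 45.4/2 = 22.7 cm
BA = pi * 22.7^2 / 10000
   = 1618.8313 cm^2 / 10000
   = 0.1619 m^2

0.1619


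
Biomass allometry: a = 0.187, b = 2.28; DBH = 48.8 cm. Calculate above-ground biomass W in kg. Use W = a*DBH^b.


Formula: W = a * DBH^b  (allometric power law)
DBH^b = 48.8^2.28 = 7072.8947
W = 0.187 * 7072.8947 = 1322.6 kg

1322.6


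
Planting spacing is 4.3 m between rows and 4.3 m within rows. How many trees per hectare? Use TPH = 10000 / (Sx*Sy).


Formula: TPH = 10000 m^2/ha / (spacing_x * spacing_y)
Area per tree = 4.3 m * 4.3 m = 18.49 m^2
TPH = 10000 / 18.49 = 541 trees/ha

541


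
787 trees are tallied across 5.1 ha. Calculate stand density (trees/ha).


Formula: Stand Density = N_trees / Area_ha
Density = 787 trees / 5.1 ha
Density = 154 trees/ha

154


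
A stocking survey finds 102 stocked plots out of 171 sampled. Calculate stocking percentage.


Formula: Stocking % = stocked plots / total plots * 100
Stocking = 102 / 171 * 100
Stocking = 0.5965 * 100 = 59.6%

59.6


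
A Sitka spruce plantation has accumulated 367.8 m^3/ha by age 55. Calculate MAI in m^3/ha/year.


Formula: MAI = Total Volume / Stand Age
MAI = 367.8 m^3/ha / 55 years
MAI = 6.69 m^3/ha/year

6.69


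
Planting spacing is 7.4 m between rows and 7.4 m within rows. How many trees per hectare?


Formula: TPH = 10000 m^2/ha / (spacing_x * spacing_y)
Area per tree = 7.4 m * 7.4 m = 54.76 m^2
TPH = 10000 / 54.76 = 183 trees/ha

183


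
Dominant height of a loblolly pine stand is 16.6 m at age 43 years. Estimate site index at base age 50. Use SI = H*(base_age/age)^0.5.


Formula: SI = H_dom * (base_age / age)^0.5
Age ratio = 50 / 43 = 1.16279
sqrt(age_ratio) = 1.07833
SI = 16.6 * 1.07833 = 17.9 m

17.9


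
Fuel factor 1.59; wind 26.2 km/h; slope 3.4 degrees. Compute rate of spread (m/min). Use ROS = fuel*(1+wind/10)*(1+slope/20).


Formula: ROS = fuel * (1 + wind/10) * (1 + slope/20)
Wind factor = 1 + 26.2/10 = 3.62
Slope factor = 1 + 3.4/20 = 1.17
ROS = 1.59 * 3.62 * 1.17 = 6.73 m/min

6.73


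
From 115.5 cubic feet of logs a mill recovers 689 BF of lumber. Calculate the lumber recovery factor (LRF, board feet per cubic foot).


Formula: LRF = Lumber Output (BF) / Log Input (ft^3)
LRF = 689 BF / 115.5 ft^3
LRF = 5.97 BF/ft^3

5.97


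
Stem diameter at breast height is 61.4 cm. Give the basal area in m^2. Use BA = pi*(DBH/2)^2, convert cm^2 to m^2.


Formula: BA = pi * (DBH/2)^2 / 10000  (cm^2 to m^2)
Radius = DBH/2 = 61.4/2 = 30.7 cm
BA = pi * 30.7^2 / 10000
   = 2960.9197 cm^2 / 10000
   = 0.2961 m^2

0.2961


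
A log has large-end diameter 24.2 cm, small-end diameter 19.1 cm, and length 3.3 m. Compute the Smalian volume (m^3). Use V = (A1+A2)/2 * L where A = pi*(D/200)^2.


Smalian: V = (A1 + A2)/2 * L,  A = pi*(D/200)^2
A1 = pi*(24.2/200)^2 = 0.045996 m^2
A2 = pi*(19.1/200)^2 = 0.028652 m^2
V = (0.045996+0.028652)/2*3.3 = 0.1232 m^3

0.1232


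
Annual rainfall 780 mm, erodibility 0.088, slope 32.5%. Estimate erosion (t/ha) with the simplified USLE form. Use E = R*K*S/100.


Formula: E = R * K * S / 100  (simplified USLE)
R * K = 780 * 0.088 = 68.64
E = 68.64 * 32.5 / 100 = 22.31 t/ha

22.31


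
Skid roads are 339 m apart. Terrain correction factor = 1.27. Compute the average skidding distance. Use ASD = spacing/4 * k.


Formula: ASD = (spacing / 4) * correction
Uncorrected distance = spacing / 4 = 339 / 4 = 84.75 m
ASD = 84.75 * 1.27 = 108 m

108


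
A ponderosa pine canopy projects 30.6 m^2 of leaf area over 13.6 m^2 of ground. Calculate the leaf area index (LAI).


Formula: LAI = total leaf area / ground area  (dimensionless)
LAI = 30.6 m^2 / 13.6 m^2
LAI = 2.25

2.25


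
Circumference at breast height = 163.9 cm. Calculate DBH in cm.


Formula: DBH = C / pi
DBH = 163.9 / pi
pi = 3.14159...
DBH = 52.2 cm

52.2


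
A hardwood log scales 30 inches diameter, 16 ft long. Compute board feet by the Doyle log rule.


Doyle: BF = (D - 4)^2 * L / 16
Adjusted diameter = 30 - 4 = 26 in
(D-4)^2 = 26^2 = 676
BF = 676 * 16 / 16 = 676 BF

676


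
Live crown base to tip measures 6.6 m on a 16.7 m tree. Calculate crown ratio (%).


Formula: Crown Ratio = (Crown Length / Total Height) * 100
CR = (6.6 m / 16.7 m) * 100
CR = 0.3952 * 100 = 39.5%

39.5


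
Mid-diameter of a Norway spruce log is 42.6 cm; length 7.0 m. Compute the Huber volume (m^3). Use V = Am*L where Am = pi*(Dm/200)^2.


Huber: V = Am * L,  Am = pi*(Dm/200)^2
Am = pi*(42.6/200)^2 = 0.142531 m^2
V = 0.142531*7.0 = 0.9977 m^3

0.9977


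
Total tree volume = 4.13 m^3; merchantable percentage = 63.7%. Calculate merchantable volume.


Formula: MV = V_total * (merchantable_pct / 100)
Merchantable fraction = 63.7% / 100 = 0.637
MV = 4.13 m^3 * 0.637 = 2.631 m^3

2.631


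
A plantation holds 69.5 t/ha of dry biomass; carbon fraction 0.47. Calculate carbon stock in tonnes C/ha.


Formula: Carbon Stock = Biomass * Carbon Fraction
C = 69.5 t/ha * 0.47
C = 32.7 t C/ha

32.7


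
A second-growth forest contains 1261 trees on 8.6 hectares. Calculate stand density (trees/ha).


Formula: Stand Density = N_trees / Area_ha
Density = 1261 trees / 8.6 ha
Density = 147 trees/ha

147


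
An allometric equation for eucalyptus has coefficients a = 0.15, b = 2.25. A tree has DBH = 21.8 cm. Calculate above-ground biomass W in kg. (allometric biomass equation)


Formula: W = a * DBH^b  (allometric power law)
DBH^b = 21.8^2.25 = 1026.8975
W = 0.15 * 1026.8975 = 154.0 kg

154.0


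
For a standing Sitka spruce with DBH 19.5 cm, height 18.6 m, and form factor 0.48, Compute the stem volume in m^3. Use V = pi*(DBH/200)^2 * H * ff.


Formula: V = pi * (DBH/200)^2 * H * ff
Radius = DBH/200 = 19.5/200 = 0.0975 m
Radius^2 = 0.0975^2 = 0.00950625 m^2
V = pi * 0.00950625 * 18.6 * 0.48
V = 0.267 m^3

0.267


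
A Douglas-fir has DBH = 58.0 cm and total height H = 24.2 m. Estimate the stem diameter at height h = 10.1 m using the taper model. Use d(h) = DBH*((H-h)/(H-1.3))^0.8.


Taper: d(h) = DBH * ((H - h) / (H - 1.3))^0.8
Numerator = H - h = 24.2 - 10.1 = 14.1 m
Denominator = H - 1.3 = 24.2 - 1.3 = 22.9 m
Ratio = 14.1 / 22.9 = 0.61572
d = 58.0 * 0.61572^0.8 = 39.3 cm

39.3


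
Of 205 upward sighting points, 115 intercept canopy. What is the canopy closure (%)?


Formula: Canopy closure = covered points / total points * 100
Closure = 115 / 205 * 100
Closure = 0.561 * 100 = 56.1%

56.1


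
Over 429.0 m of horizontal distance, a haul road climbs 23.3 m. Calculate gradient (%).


Formula: Gradient = rise / run * 100
Gradient = 23.3 / 429.0 * 100 = 5.4%

5.4


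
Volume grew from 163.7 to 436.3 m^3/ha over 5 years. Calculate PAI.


Formula: PAI = (V_T2 - V_T1) / (T2 - T1)
Volume increment = 436.3 - 163.7 = 272.6 m^3/ha
PAI = 272.6 / 5 = 54.52 m^3/ha/year

54.52


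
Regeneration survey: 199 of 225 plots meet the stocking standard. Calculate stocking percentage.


Formula: Stocking % = stocked plots / total plots * 100
Stocking = 199 / 225 * 100
Stocking = 0.8844 * 100 = 88.4%

88.4


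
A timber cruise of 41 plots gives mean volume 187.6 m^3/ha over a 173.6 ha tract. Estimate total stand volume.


Formula: Total Volume = Mean Volume per ha * Total Area
Total Volume = 187.6 m^3/ha * 173.6 ha
Total Volume = 32567 m^3

32567


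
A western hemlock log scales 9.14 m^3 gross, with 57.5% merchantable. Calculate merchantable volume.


Formula: MV = V_total * (merchantable_pct / 100)
Merchantable fraction = 57.5% / 100 = 0.575
MV = 9.14 m^3 * 0.575 = 5.256 m^3

5.256


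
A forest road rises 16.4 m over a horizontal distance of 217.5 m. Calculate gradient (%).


Formula: Gradient = rise / run * 100
Gradient = 16.4 / 217.5 * 100 = 7.5%

7.5


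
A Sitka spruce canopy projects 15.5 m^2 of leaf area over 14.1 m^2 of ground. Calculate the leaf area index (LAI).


Formula: LAI = total leaf area / ground area  (dimensionless)
LAI = 15.5 m^2 / 14.1 m^2
LAI = 1.1

1.1


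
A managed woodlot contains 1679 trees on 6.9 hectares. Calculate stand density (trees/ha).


Formula: Stand Density = N_trees / Area_ha
Density = 1679 trees / 6.9 ha
Density = 243 trees/ha

243


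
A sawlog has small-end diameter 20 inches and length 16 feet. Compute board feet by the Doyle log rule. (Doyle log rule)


Doyle: BF = (D - 4)^2 * L / 16
Adjusted diameter = 20 - 4 = 16 in
(D-4)^2 = 16^2 = 256
BF = 256 * 16 / 16 = 256 BF

256


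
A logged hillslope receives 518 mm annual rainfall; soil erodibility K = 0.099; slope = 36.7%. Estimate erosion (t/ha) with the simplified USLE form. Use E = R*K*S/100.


Formula: E = R * K * S / 100  (simplified USLE)
R * K = 518 * 0.099 = 51.282
E = 51.282 * 36.7 / 100 = 18.82 t/ha

18.82


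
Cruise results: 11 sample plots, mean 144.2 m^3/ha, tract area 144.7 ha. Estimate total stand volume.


Formula: Total Volume = Mean Volume per ha * Total Area
Total Volume = 144.2 m^3/ha * 144.7 ha
Total Volume = 20866 m^3

20866


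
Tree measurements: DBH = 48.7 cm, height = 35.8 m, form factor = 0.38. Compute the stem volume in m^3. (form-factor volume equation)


Formula: V = pi * (DBH/200)^2 * H * ff
Radius = DBH/200 = 48.7/200 = 0.2435 m
Radius^2 = 0.2435^2 = 0.05929225 m^2
V = pi * 0.05929225 * 35.8 * 0.38
V = 2.534 m^3

2.534


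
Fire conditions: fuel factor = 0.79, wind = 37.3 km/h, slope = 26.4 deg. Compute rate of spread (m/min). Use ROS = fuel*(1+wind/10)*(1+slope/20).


Formula: ROS = fuel * (1 + wind/10) * (1 + slope/20)
Wind factor = 1 + 37.3/10 = 4.73
Slope factor = 1 + 26.4/20 = 2.32
ROS = 0.79 * 4.73 * 2.32 = 8.67 m/min

8.67


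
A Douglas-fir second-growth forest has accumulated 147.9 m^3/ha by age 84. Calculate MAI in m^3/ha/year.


Formula: MAI = Total Volume / Stand Age
MAI = 147.9 m^3/ha / 84 years
MAI = 1.76 m^3/ha/year

1.76


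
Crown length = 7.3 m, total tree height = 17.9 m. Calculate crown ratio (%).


Formula: Crown Ratio = (Crown Length / Total Height) * 100
CR = (7.3 m / 17.9 m) * 100
CR = 0.4078 * 100 = 40.8%

40.8


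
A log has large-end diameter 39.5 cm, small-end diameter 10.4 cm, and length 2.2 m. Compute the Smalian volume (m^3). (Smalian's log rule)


Smalian: V = (A1 + A2)/2 * L,  A = pi*(D/200)^2
A1 = pi*(39.5/200)^2 = 0.122542 m^2
A2 = pi*(10.4/200)^2 = 0.008495 m^2
V = (0.122542+0.008495)/2*2.2 = 0.1441 m^3

0.1441


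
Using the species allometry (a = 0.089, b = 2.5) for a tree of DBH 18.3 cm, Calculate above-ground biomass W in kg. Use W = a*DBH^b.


Formula: W = a * DBH^b  (allometric power law)
DBH^b = 18.3^2.5 = 1432.6092
W = 0.089 * 1432.6092 = 127.5 kg

127.5


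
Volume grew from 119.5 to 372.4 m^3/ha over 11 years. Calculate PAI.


Formula: PAI = (V_T2 - V_T1) / (T2 - T1)
Volume increment = 372.4 - 119.5 = 252.9 m^3/ha
PAI = 252.9 / 11 = 22.99 m^3/ha/year

22.99


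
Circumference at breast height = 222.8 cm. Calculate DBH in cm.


Formula: DBH = C / pi
DBH = 222.8 / pi
pi = 3.14159...
DBH = 70.9 cm

70.9


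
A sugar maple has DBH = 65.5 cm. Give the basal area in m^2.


Formula: BA = pi * (DBH/2)^2 / 10000  (cm^2 to m^2)
Radius = DBH/2 = 65.5/2 = 32.75 cm
BA = pi * 32.75^2 / 10000
   = 3369.5545 cm^2 / 10000
   = 0.337 m^2

0.337


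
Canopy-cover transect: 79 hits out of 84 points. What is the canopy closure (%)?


Formula: Canopy closure = covered points / total points * 100
Closure = 79 / 84 * 100
Closure = 0.9405 * 100 = 94.0%

94.0


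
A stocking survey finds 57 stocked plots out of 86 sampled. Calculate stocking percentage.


Formula: Stocking % = stocked plots / total plots * 100
Stocking = 57 / 86 * 100
Stocking = 0.6628 * 100 = 66.3%

66.3


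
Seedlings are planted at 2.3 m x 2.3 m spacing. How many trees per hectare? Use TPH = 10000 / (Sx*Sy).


Formula: TPH = 10000 m^2/ha / (spacing_x * spacing_y)
Area per tree = 2.3 m * 2.3 m = 5.29 m^2
TPH = 10000 / 5.29 = 1890 trees/ha

1890


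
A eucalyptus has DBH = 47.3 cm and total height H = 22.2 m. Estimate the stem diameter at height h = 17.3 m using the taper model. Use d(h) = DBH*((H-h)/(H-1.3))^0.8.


Taper: d(h) = DBH * ((H - h) / (H - 1.3))^0.8
Numerator = H - h = 22.2 - 17.3 = 4.9 m
Denominator = H - 1.3 = 22.2 - 1.3 = 20.9 m
Ratio = 4.9 / 20.9 = 0.23445
d = 47.3 * 0.23445^0.8 = 14.8 cm

14.8


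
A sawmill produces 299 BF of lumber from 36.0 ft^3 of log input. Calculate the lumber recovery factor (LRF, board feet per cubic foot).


Formula: LRF = Lumber Output (BF) / Log Input (ft^3)
LRF = 299 BF / 36.0 ft^3
LRF = 8.31 BF/ft^3

8.31


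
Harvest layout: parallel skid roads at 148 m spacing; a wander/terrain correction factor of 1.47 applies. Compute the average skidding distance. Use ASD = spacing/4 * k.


Formula: ASD = (spacing / 4) * correction
Uncorrected distance = spacing / 4 = 148 / 4 = 37 m
ASD = 37 * 1.47 = 54 m

54


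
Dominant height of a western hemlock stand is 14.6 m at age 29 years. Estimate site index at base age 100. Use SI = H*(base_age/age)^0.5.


Formula: SI = H_dom * (base_age / age)^0.5
Age ratio = 100 / 29 = 3.44828
sqrt(age_ratio) = 1.85695
SI = 14.6 * 1.85695 = 27.1 m

27.1


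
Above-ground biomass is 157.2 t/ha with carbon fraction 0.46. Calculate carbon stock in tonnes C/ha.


Formula: Carbon Stock = Biomass * Carbon Fraction
C = 157.2 t/ha * 0.46
C = 72.3 t C/ha

72.3


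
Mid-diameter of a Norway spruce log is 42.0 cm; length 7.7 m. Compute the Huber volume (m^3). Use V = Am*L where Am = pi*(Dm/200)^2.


Huber: V = Am * L,  Am = pi*(Dm/200)^2
Am = pi*(42.0/200)^2 = 0.138544 m^2
V = 0.138544*7.7 = 1.0668 m^3

1.0668


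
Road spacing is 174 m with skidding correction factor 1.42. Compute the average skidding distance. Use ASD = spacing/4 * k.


Formula: ASD = (spacing / 4) * correction
Uncorrected distance = spacing / 4 = 174 / 4 = 43.5 m
ASD = 43.5 * 1.42 = 62 m

62


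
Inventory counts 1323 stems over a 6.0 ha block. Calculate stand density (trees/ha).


Formula: Stand Density = N_trees / Area_ha
Density = 1323 trees / 6.0 ha
Density = 221 trees/ha

221


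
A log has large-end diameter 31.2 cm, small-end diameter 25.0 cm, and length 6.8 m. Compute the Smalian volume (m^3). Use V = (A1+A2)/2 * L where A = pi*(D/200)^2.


Smalian: V = (A1 + A2)/2 * L,  A = pi*(D/200)^2
A1 = pi*(31.2/200)^2 = 0.076454 m^2
A2 = pi*(25.0/200)^2 = 0.049087 m^2
V = (0.076454+0.049087)/2*6.8 = 0.4268 m^3

0.4268


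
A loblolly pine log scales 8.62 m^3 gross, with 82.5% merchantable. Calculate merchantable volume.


Formula: MV = V_total * (merchantable_pct / 100)
Merchantable fraction = 82.5% / 100 = 0.825
MV = 8.62 m^3 * 0.825 = 7.112 m^3

7.112


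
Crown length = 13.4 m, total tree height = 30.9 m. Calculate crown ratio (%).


Formula: Crown Ratio = (Crown Length / Total Height) * 100
CR = (13.4 m / 30.9 m) * 100
CR = 0.4337 * 100 = 43.4%

43.4


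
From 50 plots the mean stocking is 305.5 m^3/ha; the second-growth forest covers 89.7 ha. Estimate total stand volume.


Formula: Total Volume = Mean Volume per ha * Total Area
Total Volume = 305.5 m^3/ha * 89.7 ha
Total Volume = 27403 m^3

27403


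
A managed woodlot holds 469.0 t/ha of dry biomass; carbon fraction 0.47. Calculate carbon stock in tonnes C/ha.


Formula: Carbon Stock = Biomass * Carbon Fraction
C = 469.0 t/ha * 0.47
C = 220.4 t C/ha

220.4


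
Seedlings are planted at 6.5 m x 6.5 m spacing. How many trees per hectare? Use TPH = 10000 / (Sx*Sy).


Formula: TPH = 10000 m^2/ha / (spacing_x * spacing_y)
Area per tree = 6.5 m * 6.5 m = 42.25 m^2
TPH = 10000 / 42.25 = 237 trees/ha

237


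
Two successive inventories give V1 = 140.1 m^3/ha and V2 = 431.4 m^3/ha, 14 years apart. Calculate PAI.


Formula: PAI = (V_T2 - V_T1) / (T2 - T1)
Volume increment = 431.4 - 140.1 = 291.3 m^3/ha
PAI = 291.3 / 14 = 20.81 m^3/ha/year

20.81


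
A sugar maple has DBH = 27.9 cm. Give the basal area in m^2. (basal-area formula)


Formula: BA = pi * (DBH/2)^2 / 10000  (cm^2 to m^2)
Radius = DBH/2 = 27.9/2 = 13.95 cm
BA = pi * 13.95^2 / 10000
   = 611.3618 cm^2 / 10000
   = 0.0611 m^2

0.0611


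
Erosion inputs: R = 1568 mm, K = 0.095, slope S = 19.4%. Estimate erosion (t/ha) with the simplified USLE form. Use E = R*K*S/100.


Formula: E = R * K * S / 100  (simplified USLE)
R * K = 1568 * 0.095 = 148.96
E = 148.96 * 19.4 / 100 = 28.9 t/ha

28.9


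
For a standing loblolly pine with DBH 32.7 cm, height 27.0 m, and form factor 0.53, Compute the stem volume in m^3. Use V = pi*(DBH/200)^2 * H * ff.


Formula: V = pi * (DBH/200)^2 * H * ff
Radius = DBH/200 = 32.7/200 = 0.1635 m
Radius^2 = 0.1635^2 = 0.02673225 m^2
V = pi * 0.02673225 * 27.0 * 0.53
V = 1.202 m^3

1.202


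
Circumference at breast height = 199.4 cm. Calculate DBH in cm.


Formula: DBH = C / pi
DBH = 199.4 / pi
pi = 3.14159...
DBH = 63.5 cm

63.5


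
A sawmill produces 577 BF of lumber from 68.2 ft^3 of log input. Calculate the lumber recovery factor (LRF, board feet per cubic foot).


Formula: LRF = Lumber Output (BF) / Log Input (ft^3)
LRF = 577 BF / 68.2 ft^3
LRF = 8.46 BF/ft^3

8.46


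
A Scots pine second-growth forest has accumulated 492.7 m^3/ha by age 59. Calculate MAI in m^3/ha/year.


Formula: MAI = Total Volume / Stand Age
MAI = 492.7 m^3/ha / 59 years
MAI = 8.35 m^3/ha/year

8.35


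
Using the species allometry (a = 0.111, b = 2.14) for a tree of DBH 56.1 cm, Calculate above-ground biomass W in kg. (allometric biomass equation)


Formula: W = a * DBH^b  (allometric power law)
DBH^b = 56.1^2.14 = 5530.7054
W = 0.111 * 5530.7054 = 613.9 kg

613.9


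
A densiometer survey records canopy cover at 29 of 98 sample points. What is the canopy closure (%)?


Formula: Canopy closure = covered points / total points * 100
Closure = 29 / 98 * 100
Closure = 0.2959 * 100 = 29.6%

29.6


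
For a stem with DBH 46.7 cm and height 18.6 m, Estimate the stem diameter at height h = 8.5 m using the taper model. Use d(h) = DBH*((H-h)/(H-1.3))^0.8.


Taper: d(h) = DBH * ((H - h) / (H - 1.3))^0.8
Numerator = H - h = 18.6 - 8.5 = 10.1 m
Denominator = H - 1.3 = 18.6 - 1.3 = 17.3 m
Ratio = 10.1 / 17.3 = 0.58382
d = 46.7 * 0.58382^0.8 = 30.4 cm

30.4


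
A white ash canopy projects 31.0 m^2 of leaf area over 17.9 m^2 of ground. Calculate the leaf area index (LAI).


Formula: LAI = total leaf area / ground area  (dimensionless)
LAI = 31.0 m^2 / 17.9 m^2
LAI = 1.73

1.73


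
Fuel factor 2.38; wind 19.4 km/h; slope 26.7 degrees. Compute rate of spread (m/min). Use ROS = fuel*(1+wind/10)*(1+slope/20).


Formula: ROS = fuel * (1 + wind/10) * (1 + slope/20)
Wind factor = 1 + 19.4/10 = 2.94
Slope factor = 1 + 26.7/20 = 2.335
ROS = 2.38 * 2.94 * 2.335 = 16.34 m/min

16.34


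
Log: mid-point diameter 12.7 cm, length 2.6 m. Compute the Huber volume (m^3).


Huber: V = Am * L,  Am = pi*(Dm/200)^2
Am = pi*(12.7/200)^2 = 0.012668 m^2
V = 0.012668*2.6 = 0.0329 m^3

0.0329


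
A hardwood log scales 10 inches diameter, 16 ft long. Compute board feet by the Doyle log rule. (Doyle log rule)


Doyle: BF = (D - 4)^2 * L / 16
Adjusted diameter = 10 - 4 = 6 in
(D-4)^2 = 6^2 = 36
BF = 36 * 16 / 16 = 36 BF

36


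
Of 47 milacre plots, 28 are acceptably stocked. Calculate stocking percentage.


Formula: Stocking % = stocked plots / total plots * 100
Stocking = 28 / 47 * 100
Stocking = 0.5957 * 100 = 59.6%

59.6


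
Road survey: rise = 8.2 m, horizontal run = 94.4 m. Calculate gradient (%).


Formula: Gradient = rise / run * 100
Gradient = 8.2 / 94.4 * 100 = 8.7%

8.7


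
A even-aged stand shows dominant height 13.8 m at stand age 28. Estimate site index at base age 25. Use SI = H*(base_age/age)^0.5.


Formula: SI = H_dom * (base_age / age)^0.5
Age ratio = 25 / 28 = 0.89286
sqrt(age_ratio) = 0.94491
SI = 13.8 * 0.94491 = 13.0 m

13.0


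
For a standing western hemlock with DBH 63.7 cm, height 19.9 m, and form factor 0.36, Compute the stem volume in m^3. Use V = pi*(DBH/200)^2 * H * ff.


Formula: V = pi * (DBH/200)^2 * H * ff
Radius = DBH/200 = 63.7/200 = 0.3185 m
Radius^2 = 0.3185^2 = 0.10144225 m^2
V = pi * 0.10144225 * 19.9 * 0.36
V = 2.283 m^3

2.283


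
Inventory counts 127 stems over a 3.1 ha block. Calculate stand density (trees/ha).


Formula: Stand Density = N_trees / Area_ha
Density = 127 trees / 3.1 ha
Density = 41 trees/ha

41


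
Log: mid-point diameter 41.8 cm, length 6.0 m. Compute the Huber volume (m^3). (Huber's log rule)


Huber: V = Am * L,  Am = pi*(Dm/200)^2
Am = pi*(41.8/200)^2 = 0.137228 m^2
V = 0.137228*6.0 = 0.8234 m^3

0.8234


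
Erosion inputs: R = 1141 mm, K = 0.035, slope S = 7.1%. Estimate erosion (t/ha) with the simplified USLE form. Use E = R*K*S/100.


Formula: E = R * K * S / 100  (simplified USLE)
R * K = 1141 * 0.035 = 39.935
E = 39.935 * 7.1 / 100 = 2.84 t/ha

2.84


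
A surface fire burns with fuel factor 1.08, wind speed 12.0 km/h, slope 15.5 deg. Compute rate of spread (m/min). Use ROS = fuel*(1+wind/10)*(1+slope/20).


Formula: ROS = fuel * (1 + wind/10) * (1 + slope/20)
Wind factor = 1 + 12.0/10 = 2.2
Slope factor = 1 + 15.5/20 = 1.775
ROS = 1.08 * 2.2 * 1.775 = 4.22 m/min

4.22


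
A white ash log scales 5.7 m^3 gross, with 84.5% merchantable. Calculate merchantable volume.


Formula: MV = V_total * (merchantable_pct / 100)
Merchantable fraction = 84.5% / 100 = 0.845
MV = 5.7 m^3 * 0.845 = 4.817 m^3

4.817


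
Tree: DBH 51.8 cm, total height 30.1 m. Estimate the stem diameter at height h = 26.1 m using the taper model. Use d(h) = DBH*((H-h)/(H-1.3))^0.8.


Taper: d(h) = DBH * ((H - h) / (H - 1.3))^0.8
Numerator = H - h = 30.1 - 26.1 = 4.0 m
Denominator = H - 1.3 = 30.1 - 1.3 = 28.8 m
Ratio = 4.0 / 28.8 = 0.13889
d = 51.8 * 0.13889^0.8 = 10.7 cm

10.7


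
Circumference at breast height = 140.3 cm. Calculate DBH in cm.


Formula: DBH = C / pi
DBH = 140.3 / pi
pi = 3.14159...
DBH = 44.7 cm

44.7


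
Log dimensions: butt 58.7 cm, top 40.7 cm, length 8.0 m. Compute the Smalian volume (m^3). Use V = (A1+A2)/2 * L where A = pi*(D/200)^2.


Smalian: V = (A1 + A2)/2 * L,  A = pi*(D/200)^2
A1 = pi*(58.7/200)^2 = 0.270624 m^2
A2 = pi*(40.7/200)^2 = 0.1301 m^2
V = (0.270624+0.1301)/2*8.0 = 1.6029 m^3

1.6029


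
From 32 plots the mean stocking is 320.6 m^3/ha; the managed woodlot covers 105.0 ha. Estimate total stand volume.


Formula: Total Volume = Mean Volume per ha * Total Area
Total Volume = 320.6 m^3/ha * 105.0 ha
Total Volume = 33663 m^3

33663


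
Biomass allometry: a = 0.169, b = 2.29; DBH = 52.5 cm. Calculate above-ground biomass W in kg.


Formula: W = a * DBH^b  (allometric power law)
DBH^b = 52.5^2.29 = 8692.9024
W = 0.169 * 8692.9024 = 1469.1 kg

1469.1


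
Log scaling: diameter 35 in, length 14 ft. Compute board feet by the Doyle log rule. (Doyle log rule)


Doyle: BF = (D - 4)^2 * L / 16
Adjusted diameter = 35 - 4 = 31 in
(D-4)^2 = 31^2 = 961
BF = 961 * 14 / 16 = 841 BF

841


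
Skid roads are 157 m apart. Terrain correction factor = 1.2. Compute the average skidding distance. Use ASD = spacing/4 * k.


Formula: ASD = (spacing / 4) * correction
Uncorrected distance = spacing / 4 = 157 / 4 = 39.25 m
ASD = 39.25 * 1.2 = 47 m

47


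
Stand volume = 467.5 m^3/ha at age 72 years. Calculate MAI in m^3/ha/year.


Formula: MAI = Total Volume / Stand Age
MAI = 467.5 m^3/ha / 72 years
MAI = 6.49 m^3/ha/year

6.49


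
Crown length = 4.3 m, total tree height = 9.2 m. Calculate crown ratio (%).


Formula: Crown Ratio = (Crown Length / Total Height) * 100
CR = (4.3 m / 9.2 m) * 100
CR = 0.4674 * 100 = 46.7%

46.7


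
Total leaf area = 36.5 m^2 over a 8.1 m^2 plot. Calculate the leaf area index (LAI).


Formula: LAI = total leaf area / ground area  (dimensionless)
LAI = 36.5 m^2 / 8.1 m^2
LAI = 4.51

4.51


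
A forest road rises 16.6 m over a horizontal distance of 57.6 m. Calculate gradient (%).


Formula: Gradient = rise / run * 100
Gradient = 16.6 / 57.6 * 100 = 28.8%

28.8


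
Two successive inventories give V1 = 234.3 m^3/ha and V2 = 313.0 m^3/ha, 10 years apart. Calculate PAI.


Formula: PAI = (V_T2 - V_T1) / (T2 - T1)
Volume increment = 313.0 - 234.3 = 78.7 m^3/ha
PAI = 78.7 / 10 = 7.87 m^3/ha/year

7.87


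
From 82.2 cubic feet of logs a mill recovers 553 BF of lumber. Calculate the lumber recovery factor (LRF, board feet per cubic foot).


Formula: LRF = Lumber Output (BF) / Log Input (ft^3)
LRF = 553 BF / 82.2 ft^3
LRF = 6.73 BF/ft^3

6.73


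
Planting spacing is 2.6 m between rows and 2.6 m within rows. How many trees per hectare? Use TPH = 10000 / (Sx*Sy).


Formula: TPH = 10000 m^2/ha / (spacing_x * spacing_y)
Area per tree = 2.6 m * 2.6 m = 6.76 m^2
TPH = 10000 / 6.76 = 1479 trees/ha

1479


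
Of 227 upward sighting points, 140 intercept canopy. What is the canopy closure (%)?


Formula: Canopy closure = covered points / total points * 100
Closure = 140 / 227 * 100
Closure = 0.6167 * 100 = 61.7%

61.7


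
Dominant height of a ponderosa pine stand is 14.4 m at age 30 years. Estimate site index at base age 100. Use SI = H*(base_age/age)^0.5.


Formula: SI = H_dom * (base_age / age)^0.5
Age ratio = 100 / 30 = 3.33333
sqrt(age_ratio) = 1.82574
SI = 14.4 * 1.82574 = 26.3 m

26.3


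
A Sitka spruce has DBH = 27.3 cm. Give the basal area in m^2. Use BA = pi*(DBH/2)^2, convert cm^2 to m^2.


Formula: BA = pi * (DBH/2)^2 / 10000  (cm^2 to m^2)
Radius = DBH/2 = 27.3/2 = 13.65 cm
BA = pi * 13.65^2 / 10000
   = 585.3494 cm^2 / 10000
   = 0.0585 m^2

0.0585


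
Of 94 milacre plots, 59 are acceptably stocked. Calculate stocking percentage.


Formula: Stocking % = stocked plots / total plots * 100
Stocking = 59 / 94 * 100
Stocking = 0.6277 * 100 = 62.8%

62.8


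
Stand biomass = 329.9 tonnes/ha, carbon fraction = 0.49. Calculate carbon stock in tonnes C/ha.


Formula: Carbon Stock = Biomass * Carbon Fraction
C = 329.9 t/ha * 0.49
C = 161.7 t C/ha

161.7


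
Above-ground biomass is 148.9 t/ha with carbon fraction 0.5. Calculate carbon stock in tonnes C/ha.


Formula: Carbon Stock = Biomass * Carbon Fraction
C = 148.9 t/ha * 0.5
C = 74.5 t C/ha

74.5


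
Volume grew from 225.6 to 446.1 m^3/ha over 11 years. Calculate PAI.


Formula: PAI = (V_T2 - V_T1) / (T2 - T1)
Volume increment = 446.1 - 225.6 = 220.5 m^3/ha
PAI = 220.5 / 11 = 20.05 m^3/ha/year

20.05


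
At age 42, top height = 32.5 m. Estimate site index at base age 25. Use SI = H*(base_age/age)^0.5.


Formula: SI = H_dom * (base_age / age)^0.5
Age ratio = 25 / 42 = 0.59524
sqrt(age_ratio) = 0.77152
SI = 32.5 * 0.77152 = 25.1 m

25.1


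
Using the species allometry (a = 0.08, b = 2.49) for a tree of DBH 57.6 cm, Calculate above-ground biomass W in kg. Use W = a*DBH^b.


Formula: W = a * DBH^b  (allometric power law)
DBH^b = 57.6^2.49 = 24179.7599
W = 0.08 * 24179.7599 = 1934.4 kg

1934.4


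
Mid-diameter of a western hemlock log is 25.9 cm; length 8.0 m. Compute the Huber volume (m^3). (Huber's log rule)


Huber: V = Am * L,  Am = pi*(Dm/200)^2
Am = pi*(25.9/200)^2 = 0.052685 m^2
V = 0.052685*8.0 = 0.4215 m^3

0.4215


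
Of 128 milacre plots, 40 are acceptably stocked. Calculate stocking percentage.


Formula: Stocking % = stocked plots / total plots * 100
Stocking = 40 / 128 * 100
Stocking = 0.3125 * 100 = 31.3%

31.3


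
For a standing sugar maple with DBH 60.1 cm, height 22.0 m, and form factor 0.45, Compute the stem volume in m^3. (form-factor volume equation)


Formula: V = pi * (DBH/200)^2 * H * ff
Radius = DBH/200 = 60.1/200 = 0.3005 m
Radius^2 = 0.3005^2 = 0.09030025 m^2
V = pi * 0.09030025 * 22.0 * 0.45
V = 2.808 m^3

2.808


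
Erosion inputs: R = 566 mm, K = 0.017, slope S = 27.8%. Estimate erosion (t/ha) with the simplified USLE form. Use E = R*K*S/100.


Formula: E = R * K * S / 100  (simplified USLE)
R * K = 566 * 0.017 = 9.622
E = 9.622 * 27.8 / 100 = 2.67 t/ha

2.67


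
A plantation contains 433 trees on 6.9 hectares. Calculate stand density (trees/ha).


Formula: Stand Density = N_trees / Area_ha
Density = 433 trees / 6.9 ha
Density = 63 trees/ha

63


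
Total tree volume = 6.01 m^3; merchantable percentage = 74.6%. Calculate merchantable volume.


Formula: MV = V_total * (merchantable_pct / 100)
Merchantable fraction = 74.6% / 100 = 0.746
MV = 6.01 m^3 * 0.746 = 4.483 m^3

4.483


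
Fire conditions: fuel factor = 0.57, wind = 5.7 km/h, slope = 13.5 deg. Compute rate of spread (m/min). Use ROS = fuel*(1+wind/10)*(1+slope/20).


Formula: ROS = fuel * (1 + wind/10) * (1 + slope/20)
Wind factor = 1 + 5.7/10 = 1.57
Slope factor = 1 + 13.5/20 = 1.675
ROS = 0.57 * 1.57 * 1.675 = 1.5 m/min

1.5


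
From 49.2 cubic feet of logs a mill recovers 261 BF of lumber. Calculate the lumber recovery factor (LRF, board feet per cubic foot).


Formula: LRF = Lumber Output (BF) / Log Input (ft^3)
LRF = 261 BF / 49.2 ft^3
LRF = 5.3 BF/ft^3

5.3


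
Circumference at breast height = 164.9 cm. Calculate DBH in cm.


Formula: DBH = C / pi
DBH = 164.9 / pi
pi = 3.14159...
DBH = 52.5 cm

52.5


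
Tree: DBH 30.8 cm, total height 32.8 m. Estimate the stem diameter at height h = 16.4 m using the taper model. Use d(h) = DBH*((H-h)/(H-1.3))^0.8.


Taper: d(h) = DBH * ((H - h) / (H - 1.3))^0.8
Numerator = H - h = 32.8 - 16.4 = 16.4 m
Denominator = H - 1.3 = 32.8 - 1.3 = 31.5 m
Ratio = 16.4 / 31.5 = 0.52063
d = 30.8 * 0.52063^0.8 = 18.3 cm

18.3


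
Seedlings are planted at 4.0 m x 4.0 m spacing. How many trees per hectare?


Formula: TPH = 10000 m^2/ha / (spacing_x * spacing_y)
Area per tree = 4.0 m * 4.0 m = 16.0 m^2
TPH = 10000 / 16.0 = 625 trees/ha

625


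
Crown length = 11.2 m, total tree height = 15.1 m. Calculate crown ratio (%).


Formula: Crown Ratio = (Crown Length / Total Height) * 100
CR = (11.2 m / 15.1 m) * 100
CR = 0.7417 * 100 = 74.2%

74.2


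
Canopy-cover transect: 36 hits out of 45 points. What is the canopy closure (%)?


Formula: Canopy closure = covered points / total points * 100
Closure = 36 / 45 * 100
Closure = 0.8 * 100 = 80.0%

80.0


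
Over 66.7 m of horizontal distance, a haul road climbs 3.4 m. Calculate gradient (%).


Formula: Gradient = rise / run * 100
Gradient = 3.4 / 66.7 * 100 = 5.1%

5.1


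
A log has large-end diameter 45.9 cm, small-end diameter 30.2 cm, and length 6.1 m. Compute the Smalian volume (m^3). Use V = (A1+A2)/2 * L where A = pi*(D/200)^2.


Smalian: V = (A1 + A2)/2 * L,  A = pi*(D/200)^2
A1 = pi*(45.9/200)^2 = 0.165468 m^2
A2 = pi*(30.2/200)^2 = 0.071631 m^2
V = (0.165468+0.071631)/2*6.1 = 0.7232 m^3

0.7232


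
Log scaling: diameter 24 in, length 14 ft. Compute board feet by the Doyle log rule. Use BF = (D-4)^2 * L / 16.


Doyle: BF = (D - 4)^2 * L / 16
Adjusted diameter = 24 - 4 = 20 in
(D-4)^2 = 20^2 = 400
BF = 400 * 14 / 16 = 350 BF

350


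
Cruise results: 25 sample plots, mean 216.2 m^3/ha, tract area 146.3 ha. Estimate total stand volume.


Formula: Total Volume = Mean Volume per ha * Total Area
Total Volume = 216.2 m^3/ha * 146.3 ha
Total Volume = 31630 m^3

31630


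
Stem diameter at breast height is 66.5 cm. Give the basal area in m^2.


Formula: BA = pi * (DBH/2)^2 / 10000  (cm^2 to m^2)
Radius = DBH/2 = 66.5/2 = 33.25 cm
BA = pi * 33.25^2 / 10000
   = 3473.227 cm^2 / 10000
   = 0.3473 m^2

0.3473


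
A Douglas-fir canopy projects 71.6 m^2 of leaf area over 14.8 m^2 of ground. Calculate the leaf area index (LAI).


Formula: LAI = total leaf area / ground area  (dimensionless)
LAI = 71.6 m^2 / 14.8 m^2
LAI = 4.84

4.84


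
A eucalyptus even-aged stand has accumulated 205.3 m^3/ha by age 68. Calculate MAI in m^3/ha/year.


Formula: MAI = Total Volume / Stand Age
MAI = 205.3 m^3/ha / 68 years
MAI = 3.02 m^3/ha/year

3.02


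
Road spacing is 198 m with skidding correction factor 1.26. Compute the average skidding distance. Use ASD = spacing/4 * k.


Formula: ASD = (spacing / 4) * correction
Uncorrected distance = spacing / 4 = 198 / 4 = 49.5 m
ASD = 49.5 * 1.26 = 62 m

62


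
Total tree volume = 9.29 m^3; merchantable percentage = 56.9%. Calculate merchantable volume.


Formula: MV = V_total * (merchantable_pct / 100)
Merchantable fraction = 56.9% / 100 = 0.569
MV = 9.29 m^3 * 0.569 = 5.286 m^3

5.286


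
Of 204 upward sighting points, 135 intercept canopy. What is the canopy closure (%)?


Formula: Canopy closure = covered points / total points * 100
Closure = 135 / 204 * 100
Closure = 0.6618 * 100 = 66.2%

66.2


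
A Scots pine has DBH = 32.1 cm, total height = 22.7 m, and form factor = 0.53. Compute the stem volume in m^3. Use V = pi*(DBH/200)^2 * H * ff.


Formula: V = pi * (DBH/200)^2 * H * ff
Radius = DBH/200 = 32.1/200 = 0.1605 m
Radius^2 = 0.1605^2 = 0.02576025 m^2
V = pi * 0.02576025 * 22.7 * 0.53
V = 0.974 m^3

0.974


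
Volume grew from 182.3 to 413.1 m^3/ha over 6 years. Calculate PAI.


Formula: PAI = (V_T2 - V_T1) / (T2 - T1)
Volume increment = 413.1 - 182.3 = 230.8 m^3/ha
PAI = 230.8 / 6 = 38.47 m^3/ha/year

38.47


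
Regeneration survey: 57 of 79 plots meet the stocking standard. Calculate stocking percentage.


Formula: Stocking % = stocked plots / total plots * 100
Stocking = 57 / 79 * 100
Stocking = 0.7215 * 100 = 72.2%

72.2


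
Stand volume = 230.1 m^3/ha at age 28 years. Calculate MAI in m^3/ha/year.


Formula: MAI = Total Volume / Stand Age
MAI = 230.1 m^3/ha / 28 years
MAI = 8.22 m^3/ha/year

8.22


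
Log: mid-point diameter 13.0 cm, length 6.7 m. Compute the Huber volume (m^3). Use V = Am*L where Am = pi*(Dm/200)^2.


Huber: V = Am * L,  Am = pi*(Dm/200)^2
Am = pi*(13.0/200)^2 = 0.013273 m^2
V = 0.013273*6.7 = 0.0889 m^3

0.0889


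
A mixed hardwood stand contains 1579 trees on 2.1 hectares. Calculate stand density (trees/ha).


Formula: Stand Density = N_trees / Area_ha
Density = 1579 trees / 2.1 ha
Density = 752 trees/ha

752


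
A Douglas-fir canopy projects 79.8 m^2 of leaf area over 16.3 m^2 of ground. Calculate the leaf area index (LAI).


Formula: LAI = total leaf area / ground area  (dimensionless)
LAI = 79.8 m^2 / 16.3 m^2
LAI = 4.9

4.9


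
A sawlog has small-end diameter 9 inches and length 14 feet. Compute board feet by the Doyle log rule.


Doyle: BF = (D - 4)^2 * L / 16
Adjusted diameter = 9 - 4 = 5 in
(D-4)^2 = 5^2 = 25
BF = 25 * 14 / 16 = 22 BF

22


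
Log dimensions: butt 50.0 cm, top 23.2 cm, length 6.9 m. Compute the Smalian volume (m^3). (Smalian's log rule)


Smalian: V = (A1 + A2)/2 * L,  A = pi*(D/200)^2
A1 = pi*(50.0/200)^2 = 0.19635 m^2
A2 = pi*(23.2/200)^2 = 0.042273 m^2
V = (0.19635+0.042273)/2*6.9 = 0.8232 m^3

0.8232


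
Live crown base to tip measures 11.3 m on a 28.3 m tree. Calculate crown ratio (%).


Formula: Crown Ratio = (Crown Length / Total Height) * 100
CR = (11.3 m / 28.3 m) * 100
CR = 0.3993 * 100 = 39.9%

39.9


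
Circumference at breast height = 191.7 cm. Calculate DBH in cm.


Formula: DBH = C / pi
DBH = 191.7 / pi
pi = 3.14159...
DBH = 61.0 cm

61.0


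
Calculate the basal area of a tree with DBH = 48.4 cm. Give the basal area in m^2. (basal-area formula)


Formula: BA = pi * (DBH/2)^2 / 10000  (cm^2 to m^2)
Radius = DBH/2 = 48.4/2 = 24.2 cm
BA = pi * 24.2^2 / 10000
   = 1839.8423 cm^2 / 10000
   = 0.184 m^2

0.184


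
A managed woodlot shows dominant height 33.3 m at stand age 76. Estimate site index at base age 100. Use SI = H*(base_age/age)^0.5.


Formula: SI = H_dom * (base_age / age)^0.5
Age ratio = 100 / 76 = 1.31579
sqrt(age_ratio) = 1.14708
SI = 33.3 * 1.14708 = 38.2 m

38.2


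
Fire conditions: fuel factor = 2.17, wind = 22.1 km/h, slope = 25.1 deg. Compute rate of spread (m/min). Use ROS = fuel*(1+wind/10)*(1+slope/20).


Formula: ROS = fuel * (1 + wind/10) * (1 + slope/20)
Wind factor = 1 + 22.1/10 = 3.21
Slope factor = 1 + 25.1/20 = 2.255
ROS = 2.17 * 3.21 * 2.255 = 15.71 m/min

15.71


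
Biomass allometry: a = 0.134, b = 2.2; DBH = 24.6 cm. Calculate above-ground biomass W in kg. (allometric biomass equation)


Formula: W = a * DBH^b  (allometric power law)
DBH^b = 24.6^2.2 = 1148.3049
W = 0.134 * 1148.3049 = 153.9 kg

153.9


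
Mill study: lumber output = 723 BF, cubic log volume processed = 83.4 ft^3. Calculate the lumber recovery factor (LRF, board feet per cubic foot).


Formula: LRF = Lumber Output (BF) / Log Input (ft^3)
LRF = 723 BF / 83.4 ft^3
LRF = 8.67 BF/ft^3

8.67


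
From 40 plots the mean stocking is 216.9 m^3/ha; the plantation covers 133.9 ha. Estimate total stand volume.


Formula: Total Volume = Mean Volume per ha * Total Area
Total Volume = 216.9 m^3/ha * 133.9 ha
Total Volume = 29043 m^3

29043
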